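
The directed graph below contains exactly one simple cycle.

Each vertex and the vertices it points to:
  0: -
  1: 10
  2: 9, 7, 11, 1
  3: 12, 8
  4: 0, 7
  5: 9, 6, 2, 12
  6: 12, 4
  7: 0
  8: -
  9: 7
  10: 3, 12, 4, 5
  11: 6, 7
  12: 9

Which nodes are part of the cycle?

1, 2, 5, 10

DFS with gray/black marking from 10:
10 gray
  3 gray
    12 gray
      9 gray
        7 gray
          0 gray
          0 black
        7 black
      9 black
    12 black
    8 gray
    8 black
  3 black
  10→12: 12 black — skip
  4 gray
    4→0: 0 black — skip
    4→7: 7 black — skip
  4 black
  5 gray
    5→9: 9 black — skip
    6 gray
      6→12: 12 black — skip
      6→4: 4 black — skip
    6 black
    2 gray
      2→9: 9 black — skip
      2→7: 7 black — skip
      11 gray
        11→6: 6 black — skip
        11→7: 7 black — skip
      11 black
      1 gray
        1→10: 10 is gray → back edge
Back edge closes the cycle 10 → 5 → 2 → 1 → 10; its vertices are {1, 2, 5, 10}.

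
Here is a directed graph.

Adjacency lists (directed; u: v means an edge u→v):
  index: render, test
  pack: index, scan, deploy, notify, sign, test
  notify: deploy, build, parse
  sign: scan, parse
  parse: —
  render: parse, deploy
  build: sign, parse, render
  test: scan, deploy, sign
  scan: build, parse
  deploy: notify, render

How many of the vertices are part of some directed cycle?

6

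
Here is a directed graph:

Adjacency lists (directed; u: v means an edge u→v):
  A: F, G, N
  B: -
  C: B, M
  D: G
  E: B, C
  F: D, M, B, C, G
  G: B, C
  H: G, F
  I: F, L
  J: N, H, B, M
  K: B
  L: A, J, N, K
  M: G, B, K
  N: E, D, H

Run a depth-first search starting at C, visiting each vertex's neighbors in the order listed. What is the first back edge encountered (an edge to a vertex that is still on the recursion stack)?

DFS from C (visiting each vertex's neighbors in the order listed); mark gray on enter, black on exit:
C gray
  B gray
  B black
  M gray
    G gray
      G→B: B black — skip
      G→C: C is gray → back edge
First back edge: G → C.

G→C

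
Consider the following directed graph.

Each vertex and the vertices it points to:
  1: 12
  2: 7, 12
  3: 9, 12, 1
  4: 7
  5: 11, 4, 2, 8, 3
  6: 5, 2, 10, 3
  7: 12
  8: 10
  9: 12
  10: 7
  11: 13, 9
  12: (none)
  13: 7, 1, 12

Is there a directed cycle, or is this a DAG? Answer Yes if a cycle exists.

No

DFS with white/gray/black marking, starting from 11:
11 gray
  13 gray
    7 gray
      12 gray
      12 black
    7 black
    1 gray
      1→12: 12 black — skip
    1 black
    13→12: 12 black — skip
  13 black
  9 gray
    9→12: 12 black — skip
  9 black
11 black
2 gray
  2→7: 7 black — skip
  2→12: 12 black — skip
2 black
3 gray
  3→9: 9 black — skip
  3→12: 12 black — skip
  3→1: 1 black — skip
3 black
4 gray
  4→7: 7 black — skip
4 black
5 gray
  5→11: 11 black — skip
  5→4: 4 black — skip
  5→2: 2 black — skip
  8 gray
    10 gray
      10→7: 7 black — skip
    10 black
  8 black
  5→3: 3 black — skip
5 black
6 gray
  6→5: 5 black — skip
  6→2: 2 black — skip
  6→10: 10 black — skip
  6→3: 3 black — skip
6 black
Every edge goes to a white or black vertex — no back edge, so the graph is acyclic.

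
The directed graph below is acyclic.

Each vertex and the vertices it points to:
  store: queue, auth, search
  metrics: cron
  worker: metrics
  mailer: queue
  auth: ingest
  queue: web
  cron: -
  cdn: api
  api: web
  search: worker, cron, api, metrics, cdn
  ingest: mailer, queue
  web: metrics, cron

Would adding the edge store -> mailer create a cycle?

Adding store→mailer creates a cycle iff mailer can already reach store.
Explore from mailer: no path reaches store. The graph stays acyclic.

No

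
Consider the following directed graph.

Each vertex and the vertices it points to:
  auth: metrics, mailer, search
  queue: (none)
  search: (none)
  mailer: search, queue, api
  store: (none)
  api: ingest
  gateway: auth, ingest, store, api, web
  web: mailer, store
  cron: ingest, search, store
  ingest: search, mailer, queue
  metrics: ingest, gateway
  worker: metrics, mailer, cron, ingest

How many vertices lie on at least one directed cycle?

6

A vertex is on a directed cycle iff it belongs to a strongly connected component of size ≥ 2 (or has a self-loop).
The vertices on cycles are {api, auth, ingest, mailer, gateway, metrics} — 6 in total.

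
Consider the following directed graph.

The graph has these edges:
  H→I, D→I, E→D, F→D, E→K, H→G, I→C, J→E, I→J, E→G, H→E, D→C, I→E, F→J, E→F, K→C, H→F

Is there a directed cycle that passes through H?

No

H lies on a cycle iff there is a path from H back to itself.
Exploring from H, it never reaches itself; equivalently, its strongly connected component is a singleton.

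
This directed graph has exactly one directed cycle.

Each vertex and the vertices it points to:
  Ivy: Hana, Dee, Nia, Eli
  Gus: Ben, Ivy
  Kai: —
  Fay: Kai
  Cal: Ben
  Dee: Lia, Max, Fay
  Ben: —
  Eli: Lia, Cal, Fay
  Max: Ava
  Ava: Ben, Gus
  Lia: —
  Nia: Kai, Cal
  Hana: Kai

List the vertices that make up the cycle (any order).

DFS with gray/black marking from Gus:
Gus gray
  Ben gray
  Ben black
  Ivy gray
    Hana gray
      Kai gray
      Kai black
    Hana black
    Dee gray
      Lia gray
      Lia black
      Max gray
        Ava gray
          Ava→Ben: Ben black — skip
          Ava→Gus: Gus is gray → back edge
Back edge closes the cycle Gus → Ivy → Dee → Max → Ava → Gus; its vertices are {Ava, Dee, Gus, Ivy, Max}.

Ava, Dee, Gus, Ivy, Max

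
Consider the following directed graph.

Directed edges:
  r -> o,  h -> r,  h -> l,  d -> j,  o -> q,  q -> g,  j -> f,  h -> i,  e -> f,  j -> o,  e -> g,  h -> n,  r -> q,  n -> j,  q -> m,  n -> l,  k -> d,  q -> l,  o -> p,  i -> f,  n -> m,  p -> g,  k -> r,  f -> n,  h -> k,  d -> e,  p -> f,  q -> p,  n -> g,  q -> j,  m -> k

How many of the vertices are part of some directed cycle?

11

A vertex is on a directed cycle iff it belongs to a strongly connected component of size ≥ 2 (or has a self-loop).
The vertices on cycles are {d, e, f, j, k, m, n, o, p, q, r} — 11 in total.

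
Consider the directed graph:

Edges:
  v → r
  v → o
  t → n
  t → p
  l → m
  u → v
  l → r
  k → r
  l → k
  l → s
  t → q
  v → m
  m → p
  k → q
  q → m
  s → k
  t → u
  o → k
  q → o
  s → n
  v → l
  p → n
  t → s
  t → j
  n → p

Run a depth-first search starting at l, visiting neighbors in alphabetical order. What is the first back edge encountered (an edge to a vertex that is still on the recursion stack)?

DFS from l (visiting neighbors in alphabetical order); mark gray on enter, black on exit:
l gray
  k gray
    q gray
      m gray
        p gray
          n gray
            n→p: p is gray → back edge
First back edge: n → p.

n→p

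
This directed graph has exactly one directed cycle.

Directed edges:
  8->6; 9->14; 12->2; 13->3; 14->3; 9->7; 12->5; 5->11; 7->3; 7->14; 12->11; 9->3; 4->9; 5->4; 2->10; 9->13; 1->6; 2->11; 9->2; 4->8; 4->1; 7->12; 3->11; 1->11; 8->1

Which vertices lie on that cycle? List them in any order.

DFS with gray/black marking from 4:
4 gray
  8 gray
    1 gray
      11 gray
      11 black
      6 gray
      6 black
    1 black
    8→6: 6 black — skip
  8 black
  9 gray
    3 gray
      3→11: 11 black — skip
    3 black
    7 gray
      7→3: 3 black — skip
      14 gray
        14→3: 3 black — skip
      14 black
      12 gray
        2 gray
          10 gray
          10 black
          2→11: 11 black — skip
        2 black
        12→11: 11 black — skip
        5 gray
          5→11: 11 black — skip
          5→4: 4 is gray → back edge
Back edge closes the cycle 4 → 9 → 7 → 12 → 5 → 4; its vertices are {4, 5, 7, 9, 12}.

4, 5, 7, 9, 12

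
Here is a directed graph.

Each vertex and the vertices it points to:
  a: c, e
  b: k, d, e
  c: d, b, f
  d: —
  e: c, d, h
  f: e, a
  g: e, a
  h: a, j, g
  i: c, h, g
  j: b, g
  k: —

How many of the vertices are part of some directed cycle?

A vertex is on a directed cycle iff it belongs to a strongly connected component of size ≥ 2 (or has a self-loop).
The vertices on cycles are {a, b, c, e, f, g, h, j} — 8 in total.

8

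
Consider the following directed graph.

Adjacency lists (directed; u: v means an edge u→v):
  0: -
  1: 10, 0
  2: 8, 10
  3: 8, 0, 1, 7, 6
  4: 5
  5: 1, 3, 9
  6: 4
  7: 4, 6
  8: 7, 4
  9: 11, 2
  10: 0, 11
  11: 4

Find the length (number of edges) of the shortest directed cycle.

For each vertex v, BFS finds the shortest path from v back to v.
The shortest such closed walk is 5 → 3 → 8 → 4 → 5, length 4.

4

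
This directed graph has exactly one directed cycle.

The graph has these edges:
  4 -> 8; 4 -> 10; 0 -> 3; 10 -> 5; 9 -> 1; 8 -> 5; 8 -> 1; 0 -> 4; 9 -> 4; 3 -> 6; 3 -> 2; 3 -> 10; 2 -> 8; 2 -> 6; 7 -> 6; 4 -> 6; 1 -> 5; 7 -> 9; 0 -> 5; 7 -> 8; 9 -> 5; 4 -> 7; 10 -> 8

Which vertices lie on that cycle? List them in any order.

DFS with gray/black marking from 4:
4 gray
  8 gray
    1 gray
      5 gray
      5 black
    1 black
    8→5: 5 black — skip
  8 black
  10 gray
    10→5: 5 black — skip
    10→8: 8 black — skip
  10 black
  6 gray
  6 black
  7 gray
    7→8: 8 black — skip
    9 gray
      9→4: 4 is gray → back edge
Back edge closes the cycle 4 → 7 → 9 → 4; its vertices are {4, 7, 9}.

4, 7, 9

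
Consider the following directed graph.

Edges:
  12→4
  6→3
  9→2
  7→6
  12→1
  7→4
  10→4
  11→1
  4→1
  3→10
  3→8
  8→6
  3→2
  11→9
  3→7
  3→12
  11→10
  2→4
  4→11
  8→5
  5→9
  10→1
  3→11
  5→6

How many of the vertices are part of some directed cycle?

10

A vertex is on a directed cycle iff it belongs to a strongly connected component of size ≥ 2 (or has a self-loop).
The vertices on cycles are {2, 3, 4, 5, 6, 7, 8, 9, 10, 11} — 10 in total.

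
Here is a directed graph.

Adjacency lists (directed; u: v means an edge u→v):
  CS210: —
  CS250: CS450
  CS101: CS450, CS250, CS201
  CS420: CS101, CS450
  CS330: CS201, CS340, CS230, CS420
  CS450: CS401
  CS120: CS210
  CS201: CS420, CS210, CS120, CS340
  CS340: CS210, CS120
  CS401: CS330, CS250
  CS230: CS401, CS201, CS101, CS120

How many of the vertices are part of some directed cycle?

8

A vertex is on a directed cycle iff it belongs to a strongly connected component of size ≥ 2 (or has a self-loop).
The vertices on cycles are {CS101, CS201, CS230, CS250, CS330, CS401, CS420, CS450} — 8 in total.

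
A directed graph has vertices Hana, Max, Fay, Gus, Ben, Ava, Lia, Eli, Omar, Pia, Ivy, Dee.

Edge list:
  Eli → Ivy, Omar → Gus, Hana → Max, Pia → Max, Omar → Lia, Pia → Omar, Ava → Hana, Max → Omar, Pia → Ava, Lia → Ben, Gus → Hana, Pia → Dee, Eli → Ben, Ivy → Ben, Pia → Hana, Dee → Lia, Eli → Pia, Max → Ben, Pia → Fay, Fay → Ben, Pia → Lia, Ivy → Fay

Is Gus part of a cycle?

Gus is on a cycle iff Gus can reach itself via ≥1 edge.
Gus → Hana → Max → Omar → Gus — yes.

Yes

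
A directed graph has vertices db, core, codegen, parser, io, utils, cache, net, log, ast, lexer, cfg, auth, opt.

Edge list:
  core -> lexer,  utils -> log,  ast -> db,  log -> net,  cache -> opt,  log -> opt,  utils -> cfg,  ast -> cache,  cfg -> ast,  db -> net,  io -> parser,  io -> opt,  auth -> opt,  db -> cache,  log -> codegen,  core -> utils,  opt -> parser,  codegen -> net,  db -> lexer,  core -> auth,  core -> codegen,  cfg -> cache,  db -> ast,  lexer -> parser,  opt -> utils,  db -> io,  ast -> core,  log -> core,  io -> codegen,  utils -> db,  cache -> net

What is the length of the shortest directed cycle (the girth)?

For each vertex v, BFS finds the shortest path from v back to v.
The shortest such closed walk is ast → db → ast, length 2.

2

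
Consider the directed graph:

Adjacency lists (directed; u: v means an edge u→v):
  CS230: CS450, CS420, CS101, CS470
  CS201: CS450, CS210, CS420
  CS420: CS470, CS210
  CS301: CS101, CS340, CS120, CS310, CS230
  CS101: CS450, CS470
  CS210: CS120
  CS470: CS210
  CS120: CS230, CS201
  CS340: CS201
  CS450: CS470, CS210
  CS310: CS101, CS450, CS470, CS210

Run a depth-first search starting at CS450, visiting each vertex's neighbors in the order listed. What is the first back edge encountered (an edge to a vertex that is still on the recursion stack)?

DFS from CS450 (visiting each vertex's neighbors in the order listed); mark gray on enter, black on exit:
CS450 gray
  CS470 gray
    CS210 gray
      CS120 gray
        CS230 gray
          CS230→CS450: CS450 is gray → back edge
First back edge: CS230 → CS450.

CS230->CS450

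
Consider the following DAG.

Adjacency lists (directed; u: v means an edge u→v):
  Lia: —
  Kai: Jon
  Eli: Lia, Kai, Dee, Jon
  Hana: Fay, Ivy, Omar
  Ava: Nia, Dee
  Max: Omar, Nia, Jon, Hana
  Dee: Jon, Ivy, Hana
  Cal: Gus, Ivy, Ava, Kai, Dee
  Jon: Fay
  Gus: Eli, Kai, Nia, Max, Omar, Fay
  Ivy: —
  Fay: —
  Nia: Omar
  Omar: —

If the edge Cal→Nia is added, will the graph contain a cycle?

No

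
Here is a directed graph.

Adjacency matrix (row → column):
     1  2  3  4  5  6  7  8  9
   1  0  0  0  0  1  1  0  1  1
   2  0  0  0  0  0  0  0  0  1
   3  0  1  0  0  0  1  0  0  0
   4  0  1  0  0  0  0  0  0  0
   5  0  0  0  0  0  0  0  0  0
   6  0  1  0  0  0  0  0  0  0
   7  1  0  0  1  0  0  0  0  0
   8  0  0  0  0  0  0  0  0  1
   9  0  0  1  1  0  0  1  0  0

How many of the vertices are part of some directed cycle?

A vertex is on a directed cycle iff it belongs to a strongly connected component of size ≥ 2 (or has a self-loop).
The vertices on cycles are {1, 2, 3, 4, 6, 7, 8, 9} — 8 in total.

8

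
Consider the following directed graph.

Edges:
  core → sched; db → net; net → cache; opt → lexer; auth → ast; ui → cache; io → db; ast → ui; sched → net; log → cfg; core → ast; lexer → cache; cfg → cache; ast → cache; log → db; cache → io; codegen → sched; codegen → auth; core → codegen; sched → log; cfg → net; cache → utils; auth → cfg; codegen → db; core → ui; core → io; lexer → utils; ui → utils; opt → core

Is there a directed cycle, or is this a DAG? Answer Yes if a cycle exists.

Yes

DFS with white/gray/black marking, starting from utils:
utils gray
utils black
opt gray
  lexer gray
    cache gray
      io gray
        db gray
          net gray
            net→cache: cache is gray → back edge
Back edge found, so a cycle exists: cache → io → db → net → cache.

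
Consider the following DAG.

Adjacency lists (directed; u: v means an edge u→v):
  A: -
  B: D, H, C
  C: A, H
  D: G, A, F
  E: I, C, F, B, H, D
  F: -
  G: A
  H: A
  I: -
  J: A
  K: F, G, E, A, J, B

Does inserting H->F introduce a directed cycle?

Adding H→F creates a cycle iff F can already reach H.
Explore from F: no path reaches H. The graph stays acyclic.

No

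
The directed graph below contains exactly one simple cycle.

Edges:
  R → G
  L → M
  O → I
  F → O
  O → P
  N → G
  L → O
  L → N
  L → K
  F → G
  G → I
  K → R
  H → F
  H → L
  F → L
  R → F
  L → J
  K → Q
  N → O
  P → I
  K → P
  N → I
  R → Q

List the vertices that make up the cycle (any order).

DFS with gray/black marking from L:
L gray
  O gray
    I gray
    I black
    P gray
      P→I: I black — skip
    P black
  O black
  N gray
    N→O: O black — skip
    G gray
      G→I: I black — skip
    G black
    N→I: I black — skip
  N black
  M gray
  M black
  J gray
  J black
  K gray
    Q gray
    Q black
    K→P: P black — skip
    R gray
      F gray
        F→G: G black — skip
        F→O: O black — skip
        F→L: L is gray → back edge
Back edge closes the cycle L → K → R → F → L; its vertices are {F, K, L, R}.

F, K, L, R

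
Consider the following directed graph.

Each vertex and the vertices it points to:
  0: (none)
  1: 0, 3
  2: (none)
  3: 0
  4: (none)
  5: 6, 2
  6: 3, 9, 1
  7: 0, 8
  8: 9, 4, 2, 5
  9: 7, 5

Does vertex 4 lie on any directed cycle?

No

4 lies on a cycle iff there is a path from 4 back to itself.
Exploring from 4, it never reaches itself; equivalently, its strongly connected component is a singleton.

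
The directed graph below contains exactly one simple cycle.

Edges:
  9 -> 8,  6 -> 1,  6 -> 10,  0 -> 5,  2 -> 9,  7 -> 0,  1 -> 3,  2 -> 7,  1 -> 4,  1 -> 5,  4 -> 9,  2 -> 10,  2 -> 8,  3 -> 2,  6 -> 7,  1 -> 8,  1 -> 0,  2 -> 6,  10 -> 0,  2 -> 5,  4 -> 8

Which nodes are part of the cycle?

DFS with gray/black marking from 2:
2 gray
  10 gray
    0 gray
      5 gray
      5 black
    0 black
  10 black
  9 gray
    8 gray
    8 black
  9 black
  2→8: 8 black — skip
  6 gray
    1 gray
      1→0: 0 black — skip
      1→8: 8 black — skip
      3 gray
        3→2: 2 is gray → back edge
Back edge closes the cycle 2 → 6 → 1 → 3 → 2; its vertices are {1, 2, 3, 6}.

1, 2, 3, 6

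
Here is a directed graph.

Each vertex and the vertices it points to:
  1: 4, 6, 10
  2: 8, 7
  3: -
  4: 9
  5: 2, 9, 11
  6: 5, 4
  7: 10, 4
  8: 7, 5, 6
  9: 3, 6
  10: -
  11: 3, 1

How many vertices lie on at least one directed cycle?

9

A vertex is on a directed cycle iff it belongs to a strongly connected component of size ≥ 2 (or has a self-loop).
The vertices on cycles are {1, 2, 4, 5, 6, 7, 8, 9, 11} — 9 in total.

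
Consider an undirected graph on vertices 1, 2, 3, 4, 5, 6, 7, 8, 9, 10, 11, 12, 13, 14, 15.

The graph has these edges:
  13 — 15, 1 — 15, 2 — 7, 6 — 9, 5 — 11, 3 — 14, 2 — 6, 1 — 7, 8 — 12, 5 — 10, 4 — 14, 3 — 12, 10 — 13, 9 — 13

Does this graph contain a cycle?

Yes

DFS, tracking each vertex's parent; an edge to a visited non-parent vertex closes a cycle.
Start from 3:
visit 3 (parent –)
  visit 14 (parent 3)
    visit 4 (parent 14)
      4–14: parent, skip
    14–3: parent, skip
  visit 12 (parent 3)
    visit 8 (parent 12)
      8–12: parent, skip
    12–3: parent, skip
visit 1 (parent –)
  visit 15 (parent 1)
    15–1: parent, skip
    visit 13 (parent 15)
      13–15: parent, skip
      visit 10 (parent 13)
        visit 5 (parent 10)
          5–10: parent, skip
          visit 11 (parent 5)
            11–5: parent, skip
        10–13: parent, skip
      visit 9 (parent 13)
        9–13: parent, skip
        visit 6 (parent 9)
          6–9: parent, skip
          visit 2 (parent 6)
            visit 7 (parent 2)
              7–2: parent, skip
              7–1: 1 visited and ≠ parent → cycle
Cycle: 1 – 15 – 13 – 9 – 6 – 2 – 7 – 1.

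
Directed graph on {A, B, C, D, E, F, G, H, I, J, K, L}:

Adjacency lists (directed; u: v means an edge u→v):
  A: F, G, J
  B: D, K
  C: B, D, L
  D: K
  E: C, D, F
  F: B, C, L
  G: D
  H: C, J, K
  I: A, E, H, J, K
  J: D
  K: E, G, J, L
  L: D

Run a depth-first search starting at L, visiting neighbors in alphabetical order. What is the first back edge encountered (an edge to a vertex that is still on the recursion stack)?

DFS from L (visiting neighbors in alphabetical order); mark gray on enter, black on exit:
L gray
  D gray
    K gray
      E gray
        C gray
          B gray
            B→D: D is gray → back edge
First back edge: B → D.

B->D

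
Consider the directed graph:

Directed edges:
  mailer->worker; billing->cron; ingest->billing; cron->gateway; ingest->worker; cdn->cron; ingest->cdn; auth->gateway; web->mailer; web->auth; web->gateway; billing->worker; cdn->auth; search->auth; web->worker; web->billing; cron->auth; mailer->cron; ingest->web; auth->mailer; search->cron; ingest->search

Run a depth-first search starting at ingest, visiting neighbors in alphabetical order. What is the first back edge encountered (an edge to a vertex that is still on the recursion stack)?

DFS from ingest (visiting neighbors in alphabetical order); mark gray on enter, black on exit:
ingest gray
  billing gray
    cron gray
      auth gray
        gateway gray
        gateway black
        mailer gray
          mailer→cron: cron is gray → back edge
First back edge: mailer → cron.

mailer→cron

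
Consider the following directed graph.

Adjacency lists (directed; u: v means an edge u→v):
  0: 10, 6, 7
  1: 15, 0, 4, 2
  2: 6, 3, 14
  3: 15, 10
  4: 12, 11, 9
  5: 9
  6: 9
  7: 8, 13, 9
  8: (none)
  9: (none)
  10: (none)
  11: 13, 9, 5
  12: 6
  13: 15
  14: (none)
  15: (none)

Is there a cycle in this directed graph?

No

DFS with white/gray/black marking, starting from 4:
4 gray
  12 gray
    6 gray
      9 gray
      9 black
    6 black
  12 black
  11 gray
    13 gray
      15 gray
      15 black
    13 black
    11→9: 9 black — skip
    5 gray
      5→9: 9 black — skip
    5 black
  11 black
  4→9: 9 black — skip
4 black
0 gray
  10 gray
  10 black
  0→6: 6 black — skip
  7 gray
    8 gray
    8 black
    7→13: 13 black — skip
    7→9: 9 black — skip
  7 black
0 black
1 gray
  1→15: 15 black — skip
  1→0: 0 black — skip
  1→4: 4 black — skip
  2 gray
    2→6: 6 black — skip
    3 gray
      3→15: 15 black — skip
      3→10: 10 black — skip
    3 black
    14 gray
    14 black
  2 black
1 black
Every edge goes to a white or black vertex — no back edge, so the graph is acyclic.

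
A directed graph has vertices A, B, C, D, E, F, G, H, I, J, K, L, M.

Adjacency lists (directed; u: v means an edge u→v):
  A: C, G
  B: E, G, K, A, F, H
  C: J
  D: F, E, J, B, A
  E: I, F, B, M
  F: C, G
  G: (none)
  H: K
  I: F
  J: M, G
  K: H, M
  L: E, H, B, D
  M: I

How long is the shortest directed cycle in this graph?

For each vertex v, BFS finds the shortest path from v back to v.
The shortest such closed walk is B → E → B, length 2.

2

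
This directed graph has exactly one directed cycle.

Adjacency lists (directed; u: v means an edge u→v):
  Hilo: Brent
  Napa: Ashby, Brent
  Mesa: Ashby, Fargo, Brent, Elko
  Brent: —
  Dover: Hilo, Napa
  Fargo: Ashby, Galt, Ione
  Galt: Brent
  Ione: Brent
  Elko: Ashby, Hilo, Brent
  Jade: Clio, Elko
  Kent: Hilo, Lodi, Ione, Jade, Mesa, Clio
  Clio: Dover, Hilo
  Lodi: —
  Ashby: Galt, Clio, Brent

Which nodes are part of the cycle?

Clio, Napa, Ashby, Dover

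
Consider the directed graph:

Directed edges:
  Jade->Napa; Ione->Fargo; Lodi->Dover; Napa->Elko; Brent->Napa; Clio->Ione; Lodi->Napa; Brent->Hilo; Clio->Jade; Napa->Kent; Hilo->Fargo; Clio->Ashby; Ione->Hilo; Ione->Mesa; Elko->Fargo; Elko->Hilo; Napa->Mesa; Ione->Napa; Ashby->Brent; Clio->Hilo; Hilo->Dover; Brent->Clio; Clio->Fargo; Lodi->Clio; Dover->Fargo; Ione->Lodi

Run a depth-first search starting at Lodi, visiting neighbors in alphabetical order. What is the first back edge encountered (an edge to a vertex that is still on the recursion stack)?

Brent→Clio

DFS from Lodi (visiting neighbors in alphabetical order); mark gray on enter, black on exit:
Lodi gray
  Clio gray
    Ashby gray
      Brent gray
        Brent→Clio: Clio is gray → back edge
First back edge: Brent → Clio.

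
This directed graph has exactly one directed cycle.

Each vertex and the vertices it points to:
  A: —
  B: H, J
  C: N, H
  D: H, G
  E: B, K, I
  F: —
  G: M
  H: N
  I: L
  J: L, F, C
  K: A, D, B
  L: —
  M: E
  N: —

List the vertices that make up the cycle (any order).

D, E, G, K, M

DFS with gray/black marking from E:
E gray
  B gray
    H gray
      N gray
      N black
    H black
    J gray
      L gray
      L black
      F gray
      F black
      C gray
        C→N: N black — skip
        C→H: H black — skip
      C black
    J black
  B black
  K gray
    A gray
    A black
    D gray
      D→H: H black — skip
      G gray
        M gray
          M→E: E is gray → back edge
Back edge closes the cycle E → K → D → G → M → E; its vertices are {D, E, G, K, M}.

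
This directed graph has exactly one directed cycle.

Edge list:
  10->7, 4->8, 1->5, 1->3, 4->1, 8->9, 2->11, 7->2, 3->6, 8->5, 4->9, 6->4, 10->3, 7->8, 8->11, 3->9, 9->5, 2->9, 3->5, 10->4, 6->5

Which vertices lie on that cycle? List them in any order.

1, 3, 4, 6

DFS with gray/black marking from 4:
4 gray
  8 gray
    9 gray
      5 gray
      5 black
    9 black
    8→5: 5 black — skip
    11 gray
    11 black
  8 black
  4→9: 9 black — skip
  1 gray
    1→5: 5 black — skip
    3 gray
      3→5: 5 black — skip
      6 gray
        6→5: 5 black — skip
        6→4: 4 is gray → back edge
Back edge closes the cycle 4 → 1 → 3 → 6 → 4; its vertices are {1, 3, 4, 6}.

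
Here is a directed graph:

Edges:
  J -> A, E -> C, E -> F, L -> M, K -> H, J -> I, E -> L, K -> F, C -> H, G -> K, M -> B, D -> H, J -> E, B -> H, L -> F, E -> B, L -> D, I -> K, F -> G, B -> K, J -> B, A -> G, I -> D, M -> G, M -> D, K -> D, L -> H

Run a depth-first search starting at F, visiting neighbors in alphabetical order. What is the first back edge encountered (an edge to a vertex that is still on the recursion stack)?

DFS from F (visiting neighbors in alphabetical order); mark gray on enter, black on exit:
F gray
  G gray
    K gray
      D gray
        H gray
        H black
      D black
      K→F: F is gray → back edge
First back edge: K → F.

K->F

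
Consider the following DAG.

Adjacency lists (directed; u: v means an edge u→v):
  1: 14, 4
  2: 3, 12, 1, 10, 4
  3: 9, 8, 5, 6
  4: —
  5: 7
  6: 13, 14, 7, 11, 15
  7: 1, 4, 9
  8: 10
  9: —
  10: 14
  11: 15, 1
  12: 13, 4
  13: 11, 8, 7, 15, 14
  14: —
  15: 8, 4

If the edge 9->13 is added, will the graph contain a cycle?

Adding 9→13 creates a cycle iff 13 can already reach 9.
Path from 13: 13 → 7 → 9.
So 13 → … → 9 → 13 is a cycle.

Yes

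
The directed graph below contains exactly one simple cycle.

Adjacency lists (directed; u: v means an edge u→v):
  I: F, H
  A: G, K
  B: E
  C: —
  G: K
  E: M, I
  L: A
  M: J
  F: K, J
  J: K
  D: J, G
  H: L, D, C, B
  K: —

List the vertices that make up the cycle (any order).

DFS with gray/black marking from I:
I gray
  F gray
    K gray
    K black
    J gray
      J→K: K black — skip
    J black
  F black
  H gray
    L gray
      A gray
        G gray
          G→K: K black — skip
        G black
        A→K: K black — skip
      A black
    L black
    D gray
      D→J: J black — skip
      D→G: G black — skip
    D black
    C gray
    C black
    B gray
      E gray
        M gray
          M→J: J black — skip
        M black
        E→I: I is gray → back edge
Back edge closes the cycle I → H → B → E → I; its vertices are {B, E, H, I}.

B, E, H, I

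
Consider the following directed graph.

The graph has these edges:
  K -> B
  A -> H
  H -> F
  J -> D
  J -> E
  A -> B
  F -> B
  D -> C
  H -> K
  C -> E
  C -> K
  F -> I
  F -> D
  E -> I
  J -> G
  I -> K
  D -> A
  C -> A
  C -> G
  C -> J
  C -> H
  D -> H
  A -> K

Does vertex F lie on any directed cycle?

Yes

F is on a cycle iff F can reach itself via ≥1 edge.
F → D → H → F — yes.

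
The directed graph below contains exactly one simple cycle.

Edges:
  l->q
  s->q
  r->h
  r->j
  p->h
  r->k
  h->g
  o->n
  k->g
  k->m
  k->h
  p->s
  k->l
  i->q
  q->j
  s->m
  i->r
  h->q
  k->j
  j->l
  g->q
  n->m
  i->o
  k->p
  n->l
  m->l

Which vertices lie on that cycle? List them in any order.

DFS with gray/black marking from j:
j gray
  l gray
    q gray
      q→j: j is gray → back edge
Back edge closes the cycle j → l → q → j; its vertices are {j, l, q}.

j, l, q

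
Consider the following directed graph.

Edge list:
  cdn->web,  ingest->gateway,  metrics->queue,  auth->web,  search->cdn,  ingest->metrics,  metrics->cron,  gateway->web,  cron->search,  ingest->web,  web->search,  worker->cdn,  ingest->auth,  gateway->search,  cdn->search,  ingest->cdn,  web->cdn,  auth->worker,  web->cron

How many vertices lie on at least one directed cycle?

4

A vertex is on a directed cycle iff it belongs to a strongly connected component of size ≥ 2 (or has a self-loop).
The vertices on cycles are {cdn, web, cron, search} — 4 in total.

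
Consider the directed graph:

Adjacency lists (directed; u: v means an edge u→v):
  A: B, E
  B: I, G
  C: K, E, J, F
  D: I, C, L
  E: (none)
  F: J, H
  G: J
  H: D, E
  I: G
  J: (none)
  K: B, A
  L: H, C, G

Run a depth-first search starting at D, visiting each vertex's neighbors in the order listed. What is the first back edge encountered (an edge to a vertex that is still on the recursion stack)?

DFS from D (visiting each vertex's neighbors in the order listed); mark gray on enter, black on exit:
D gray
  I gray
    G gray
      J gray
      J black
    G black
  I black
  C gray
    K gray
      B gray
        B→I: I black — skip
        B→G: G black — skip
      B black
      A gray
        A→B: B black — skip
        E gray
        E black
      A black
    K black
    C→E: E black — skip
    C→J: J black — skip
    F gray
      F→J: J black — skip
      H gray
        H→D: D is gray → back edge
First back edge: H → D.

H→D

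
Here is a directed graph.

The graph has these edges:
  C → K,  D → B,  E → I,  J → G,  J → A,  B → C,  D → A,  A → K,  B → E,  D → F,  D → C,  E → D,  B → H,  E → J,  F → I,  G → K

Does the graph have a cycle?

Yes

DFS with white/gray/black marking, starting from F:
F gray
  I gray
  I black
F black
A gray
  K gray
  K black
A black
B gray
  H gray
  H black
  C gray
    C→K: K black — skip
  C black
  E gray
    J gray
      G gray
        G→K: K black — skip
      G black
      J→A: A black — skip
    J black
    E→I: I black — skip
    D gray
      D→C: C black — skip
      D→F: F black — skip
      D→B: B is gray → back edge
Back edge found, so a cycle exists: B → E → D → B.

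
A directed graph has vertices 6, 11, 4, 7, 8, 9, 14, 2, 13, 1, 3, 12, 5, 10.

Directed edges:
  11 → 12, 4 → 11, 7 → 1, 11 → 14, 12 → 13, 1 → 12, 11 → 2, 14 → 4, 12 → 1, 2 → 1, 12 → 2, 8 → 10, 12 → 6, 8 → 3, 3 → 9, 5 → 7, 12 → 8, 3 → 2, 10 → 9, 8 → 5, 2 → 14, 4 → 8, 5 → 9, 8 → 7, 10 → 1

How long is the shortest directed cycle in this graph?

2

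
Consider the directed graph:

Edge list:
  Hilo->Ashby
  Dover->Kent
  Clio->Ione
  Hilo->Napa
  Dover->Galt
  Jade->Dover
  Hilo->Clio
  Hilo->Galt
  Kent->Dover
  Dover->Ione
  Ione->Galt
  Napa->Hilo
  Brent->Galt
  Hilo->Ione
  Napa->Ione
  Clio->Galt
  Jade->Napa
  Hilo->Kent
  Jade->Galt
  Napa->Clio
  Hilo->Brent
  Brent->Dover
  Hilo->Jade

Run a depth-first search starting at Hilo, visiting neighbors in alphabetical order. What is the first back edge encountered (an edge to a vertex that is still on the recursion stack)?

DFS from Hilo (visiting neighbors in alphabetical order); mark gray on enter, black on exit:
Hilo gray
  Ashby gray
  Ashby black
  Brent gray
    Dover gray
      Galt gray
      Galt black
      Ione gray
        Ione→Galt: Galt black — skip
      Ione black
      Kent gray
        Kent→Dover: Dover is gray → back edge
First back edge: Kent → Dover.

Kent->Dover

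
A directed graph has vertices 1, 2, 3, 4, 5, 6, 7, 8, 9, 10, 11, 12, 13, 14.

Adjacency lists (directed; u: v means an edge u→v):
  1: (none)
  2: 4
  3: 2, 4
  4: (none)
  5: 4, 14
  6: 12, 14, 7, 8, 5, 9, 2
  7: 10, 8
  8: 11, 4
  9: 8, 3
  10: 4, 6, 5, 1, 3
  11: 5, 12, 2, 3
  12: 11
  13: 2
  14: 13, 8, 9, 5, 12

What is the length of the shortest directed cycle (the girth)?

For each vertex v, BFS finds the shortest path from v back to v.
The shortest such closed walk is 14 → 5 → 14, length 2.

2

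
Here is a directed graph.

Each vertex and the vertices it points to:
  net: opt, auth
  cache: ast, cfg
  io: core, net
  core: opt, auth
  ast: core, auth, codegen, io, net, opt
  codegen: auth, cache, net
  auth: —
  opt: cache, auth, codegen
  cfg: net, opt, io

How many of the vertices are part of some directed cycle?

8

A vertex is on a directed cycle iff it belongs to a strongly connected component of size ≥ 2 (or has a self-loop).
The vertices on cycles are {io, ast, cfg, net, opt, core, cache, codegen} — 8 in total.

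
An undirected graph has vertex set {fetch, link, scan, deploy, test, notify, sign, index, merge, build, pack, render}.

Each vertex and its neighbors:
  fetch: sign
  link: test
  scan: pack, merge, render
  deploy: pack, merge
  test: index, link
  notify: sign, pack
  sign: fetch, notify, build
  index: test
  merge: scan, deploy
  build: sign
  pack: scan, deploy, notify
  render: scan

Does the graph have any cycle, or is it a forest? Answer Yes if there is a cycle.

DFS, tracking each vertex's parent; an edge to a visited non-parent vertex closes a cycle.
Start from deploy:
visit deploy (parent –)
  visit pack (parent deploy)
    visit scan (parent pack)
      scan–pack: parent, skip
      visit merge (parent scan)
        merge–scan: parent, skip
        merge–deploy: deploy visited and ≠ parent → cycle
Cycle: deploy – pack – scan – merge – deploy.

Yes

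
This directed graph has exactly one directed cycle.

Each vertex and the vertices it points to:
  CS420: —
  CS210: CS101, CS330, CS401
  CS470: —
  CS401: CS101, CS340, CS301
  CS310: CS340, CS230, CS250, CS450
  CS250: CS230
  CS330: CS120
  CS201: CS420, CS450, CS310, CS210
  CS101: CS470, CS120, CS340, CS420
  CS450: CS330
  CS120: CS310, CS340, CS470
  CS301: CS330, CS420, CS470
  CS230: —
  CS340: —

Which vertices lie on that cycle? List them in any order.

DFS with gray/black marking from CS310:
CS310 gray
  CS340 gray
  CS340 black
  CS230 gray
  CS230 black
  CS250 gray
    CS250→CS230: CS230 black — skip
  CS250 black
  CS450 gray
    CS330 gray
      CS120 gray
        CS120→CS310: CS310 is gray → back edge
Back edge closes the cycle CS310 → CS450 → CS330 → CS120 → CS310; its vertices are {CS120, CS310, CS330, CS450}.

CS120, CS310, CS330, CS450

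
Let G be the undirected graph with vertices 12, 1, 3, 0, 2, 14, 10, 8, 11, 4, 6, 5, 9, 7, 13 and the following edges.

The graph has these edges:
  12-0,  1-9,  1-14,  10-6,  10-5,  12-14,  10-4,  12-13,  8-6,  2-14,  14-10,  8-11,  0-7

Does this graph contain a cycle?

DFS, tracking each vertex's parent; an edge to a visited non-parent vertex closes a cycle.
Start from 13:
visit 13 (parent –)
  visit 12 (parent 13)
    12–13: parent, skip
    visit 0 (parent 12)
      visit 7 (parent 0)
        7–0: parent, skip
      0–12: parent, skip
    visit 14 (parent 12)
      visit 2 (parent 14)
        2–14: parent, skip
      14–12: parent, skip
      visit 1 (parent 14)
        visit 9 (parent 1)
          9–1: parent, skip
        1–14: parent, skip
      visit 10 (parent 14)
        10–14: parent, skip
        visit 5 (parent 10)
          5–10: parent, skip
        visit 6 (parent 10)
          visit 8 (parent 6)
            8–6: parent, skip
            visit 11 (parent 8)
              11–8: parent, skip
          6–10: parent, skip
        visit 4 (parent 10)
          4–10: parent, skip
visit 3 (parent –)
No non-parent visited neighbor found — the graph is a forest.

No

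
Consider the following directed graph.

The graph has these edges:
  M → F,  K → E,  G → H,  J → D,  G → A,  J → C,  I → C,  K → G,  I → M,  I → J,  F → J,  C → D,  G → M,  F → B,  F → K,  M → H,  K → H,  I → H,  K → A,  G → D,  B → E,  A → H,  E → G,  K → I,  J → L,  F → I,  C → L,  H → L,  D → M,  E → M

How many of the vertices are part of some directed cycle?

10

A vertex is on a directed cycle iff it belongs to a strongly connected component of size ≥ 2 (or has a self-loop).
The vertices on cycles are {B, C, D, E, F, G, I, J, K, M} — 10 in total.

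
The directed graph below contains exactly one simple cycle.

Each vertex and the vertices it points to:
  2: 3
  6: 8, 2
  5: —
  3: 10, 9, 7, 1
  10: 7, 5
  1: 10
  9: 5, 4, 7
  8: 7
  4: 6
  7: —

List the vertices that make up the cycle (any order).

2, 3, 4, 6, 9

DFS with gray/black marking from 6:
6 gray
  8 gray
    7 gray
    7 black
  8 black
  2 gray
    3 gray
      10 gray
        10→7: 7 black — skip
        5 gray
        5 black
      10 black
      9 gray
        9→5: 5 black — skip
        4 gray
          4→6: 6 is gray → back edge
Back edge closes the cycle 6 → 2 → 3 → 9 → 4 → 6; its vertices are {2, 3, 4, 6, 9}.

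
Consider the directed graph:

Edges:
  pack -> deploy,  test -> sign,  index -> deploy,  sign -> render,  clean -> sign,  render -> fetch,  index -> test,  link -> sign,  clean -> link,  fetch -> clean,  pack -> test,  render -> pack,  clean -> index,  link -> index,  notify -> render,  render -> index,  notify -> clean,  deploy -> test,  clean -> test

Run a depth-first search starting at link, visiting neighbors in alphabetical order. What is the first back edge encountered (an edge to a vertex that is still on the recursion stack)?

DFS from link (visiting neighbors in alphabetical order); mark gray on enter, black on exit:
link gray
  index gray
    deploy gray
      test gray
        sign gray
          render gray
            fetch gray
              clean gray
                clean→index: index is gray → back edge
First back edge: clean → index.

clean->index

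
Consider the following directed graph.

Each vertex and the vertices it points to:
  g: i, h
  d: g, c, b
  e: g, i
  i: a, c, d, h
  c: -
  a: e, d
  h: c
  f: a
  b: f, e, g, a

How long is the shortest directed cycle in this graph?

3

For each vertex v, BFS finds the shortest path from v back to v.
The shortest such closed walk is b → a → d → b, length 3.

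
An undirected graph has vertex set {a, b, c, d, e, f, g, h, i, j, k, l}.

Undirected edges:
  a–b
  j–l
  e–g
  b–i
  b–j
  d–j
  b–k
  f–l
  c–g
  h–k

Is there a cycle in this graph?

DFS, tracking each vertex's parent; an edge to a visited non-parent vertex closes a cycle.
Start from c:
visit c (parent –)
  visit g (parent c)
    g–c: parent, skip
    visit e (parent g)
      e–g: parent, skip
visit a (parent –)
  visit b (parent a)
    visit j (parent b)
      visit l (parent j)
        l–j: parent, skip
        visit f (parent l)
          f–l: parent, skip
      j–b: parent, skip
      visit d (parent j)
        d–j: parent, skip
    visit i (parent b)
      i–b: parent, skip
    b–a: parent, skip
    visit k (parent b)
      k–b: parent, skip
      visit h (parent k)
        h–k: parent, skip
No non-parent visited neighbor found — the graph is a forest.

No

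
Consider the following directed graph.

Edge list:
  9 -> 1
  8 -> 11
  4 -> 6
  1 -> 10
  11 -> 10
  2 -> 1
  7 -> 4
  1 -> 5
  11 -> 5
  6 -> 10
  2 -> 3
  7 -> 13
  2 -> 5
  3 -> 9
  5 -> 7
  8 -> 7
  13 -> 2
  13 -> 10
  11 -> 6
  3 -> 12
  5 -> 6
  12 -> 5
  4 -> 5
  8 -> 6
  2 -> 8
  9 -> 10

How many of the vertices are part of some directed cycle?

11

A vertex is on a directed cycle iff it belongs to a strongly connected component of size ≥ 2 (or has a self-loop).
The vertices on cycles are {1, 2, 3, 4, 5, 7, 8, 9, 11, 12, 13} — 11 in total.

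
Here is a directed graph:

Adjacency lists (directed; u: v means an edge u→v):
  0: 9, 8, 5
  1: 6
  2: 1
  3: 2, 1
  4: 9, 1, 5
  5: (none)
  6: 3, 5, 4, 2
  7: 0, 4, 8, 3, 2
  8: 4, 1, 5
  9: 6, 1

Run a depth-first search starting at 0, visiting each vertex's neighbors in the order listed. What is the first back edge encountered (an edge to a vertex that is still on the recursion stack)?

1→6

DFS from 0 (visiting each vertex's neighbors in the order listed); mark gray on enter, black on exit:
0 gray
  9 gray
    6 gray
      3 gray
        2 gray
          1 gray
            1→6: 6 is gray → back edge
First back edge: 1 → 6.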